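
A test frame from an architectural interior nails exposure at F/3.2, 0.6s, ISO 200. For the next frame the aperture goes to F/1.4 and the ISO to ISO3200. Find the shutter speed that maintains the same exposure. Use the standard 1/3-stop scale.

Aperture: f/3.2 → f/2.8 → f/2.5 → f/2.2 → f/2 → f/1.8 → f/1.6 → f/1.4 — 2 1/3 stops opened up (brighter).
ISO: 200 → 250 → 320 → 400 → 500 → 640 → 800 → 1000 → 1250 → 1600 → 2000 → 2500 → 3200 — 4 stops raised (brighter).
Net change so far: 6 1/3 stops brighter. Offset with the shutter speed: 0.6 → 0.5 → 0.4 → 0.3 → 1/4 → 1/5 → 1/6 → 1/8 → 1/10 → 1/13 → 1/15 → 1/20 → 1/25 → 1/30 → 1/40 → 1/50 → 1/60 → 1/80 → 1/100 → 1/125.

1/125s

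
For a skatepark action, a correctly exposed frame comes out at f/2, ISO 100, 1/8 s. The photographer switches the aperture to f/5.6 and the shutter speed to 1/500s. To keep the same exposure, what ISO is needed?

Aperture: f/2 → f/2.8 → f/4 → f/5.6 — 3 stops stopped down (darker).
Shutter speed: 1/8 → 1/15 → 1/30 → 1/60 → 1/125 → 1/250 → 1/500 — 6 stops shorter (darker).
Net change so far: 9 stops darker. Offset with the ISO: 100 → 200 → 400 → 800 → 1600 → 3200 → 6400 → 12800 → 25600 → 51200.

ISO 51200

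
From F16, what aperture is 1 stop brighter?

Aperture: f/16 → f/11 — 1 stop larger aperture (brighter).

f/11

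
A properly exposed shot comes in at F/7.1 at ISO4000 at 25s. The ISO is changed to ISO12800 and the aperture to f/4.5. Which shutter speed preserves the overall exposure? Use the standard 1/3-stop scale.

ISO: 4000 → 5000 → 6400 → 8000 → 10000 → 12800 — 1 2/3 stops higher (brighter).
Aperture: f/7.1 → f/6.3 → f/5.6 → f/5 → f/4.5 — 1 1/3 stops opened up (brighter).
Net change so far: 3 stops brighter. Offset with the shutter speed: 25 → 20 → 15 → 13 → 10 → 8 → 6 → 5 → 4 → 3.2.

3.2 s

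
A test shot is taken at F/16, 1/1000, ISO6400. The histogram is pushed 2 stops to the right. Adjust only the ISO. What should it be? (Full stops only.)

Overexposed by 2 stops → need 2 stops darker.
ISO: 6400 → 3200 → 1600.

ISO 1600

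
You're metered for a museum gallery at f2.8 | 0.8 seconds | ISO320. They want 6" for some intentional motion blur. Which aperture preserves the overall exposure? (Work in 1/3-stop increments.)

Shutter speed: 0.8 → 1 → 1.3 → 1.6 → 2 → 2.5 → 3.2 → 4 → 5 → 6 — 3 stops longer (brighter).
Need 3 stops darker from the aperture: f/2.8 → f/3.2 → f/3.5 → f/4 → f/4.5 → f/5 → f/5.6 → f/6.3 → f/7.1 → f/8.

f/8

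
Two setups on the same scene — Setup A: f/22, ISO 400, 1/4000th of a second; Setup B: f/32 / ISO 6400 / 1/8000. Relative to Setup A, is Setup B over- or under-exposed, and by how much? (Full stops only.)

2 stops brighter

Aperture: f/22 → f/32 — 1 stop smaller aperture (darker).
Shutter speed: 1/4000 → 1/8000 — 1 stop faster (darker).
ISO: 400 → 800 → 1600 → 3200 → 6400 — 4 stops higher (brighter).
Net: −1 −1 +4 = +2 stops.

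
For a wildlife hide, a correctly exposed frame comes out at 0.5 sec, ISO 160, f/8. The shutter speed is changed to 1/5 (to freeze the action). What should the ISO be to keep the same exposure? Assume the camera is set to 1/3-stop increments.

ISO 400

Shutter speed: 0.5 → 0.4 → 0.3 → 1/4 → 1/5 — 1 1/3 stops faster (darker).
Need 1 1/3 stops brighter from the ISO: 160 → 200 → 250 → 320 → 400.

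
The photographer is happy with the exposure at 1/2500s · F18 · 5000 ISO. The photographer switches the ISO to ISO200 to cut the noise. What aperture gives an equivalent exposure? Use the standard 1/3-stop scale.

f/3.5

ISO: 5000 → 4000 → 3200 → 2500 → 2000 → 1600 → 1250 → 1000 → 800 → 640 → 500 → 400 → 320 → 250 → 200 — 4 2/3 stops lower (darker).
Need 4 2/3 stops brighter from the aperture: f/18 → f/16 → f/14 → f/13 → f/11 → f/10 → f/9 → f/8 → f/7.1 → f/6.3 → f/5.6 → f/5 → f/4.5 → f/4 → f/3.5.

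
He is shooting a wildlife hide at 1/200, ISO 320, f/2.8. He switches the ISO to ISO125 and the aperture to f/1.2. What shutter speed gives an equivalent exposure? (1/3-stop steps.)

1/400s

ISO: 320 → 250 → 200 → 160 → 125 — 1 1/3 stops lower (darker).
Aperture: f/2.8 → f/2.5 → f/2.2 → f/2 → f/1.8 → f/1.6 → f/1.4 → f/1.2 — 2 1/3 stops larger aperture (brighter).
Net change so far: 1 stop brighter. Offset with the shutter speed: 1/200 → 1/250 → 1/320 → 1/400.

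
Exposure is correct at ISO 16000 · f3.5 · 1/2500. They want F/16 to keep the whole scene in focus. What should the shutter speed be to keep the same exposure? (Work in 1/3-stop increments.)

1/125s

Aperture: f/3.5 → f/4 → f/4.5 → f/5 → f/5.6 → f/6.3 → f/7.1 → f/8 → f/9 → f/10 → f/11 → f/13 → f/14 → f/16 — 4 1/3 stops narrower (darker).
Need 4 1/3 stops brighter from the shutter speed: 1/2500 → 1/2000 → 1/1600 → 1/1250 → 1/1000 → 1/800 → 1/640 → 1/500 → 1/400 → 1/320 → 1/250 → 1/200 → 1/160 → 1/125.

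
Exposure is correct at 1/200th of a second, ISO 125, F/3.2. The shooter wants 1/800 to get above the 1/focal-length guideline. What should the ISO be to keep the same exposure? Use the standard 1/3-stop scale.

Shutter speed: 1/200 → 1/250 → 1/320 → 1/400 → 1/500 → 1/640 → 1/800 — 2 stops shorter (darker).
Need 2 stops brighter from the ISO: 125 → 160 → 200 → 250 → 320 → 400 → 500.

ISO 500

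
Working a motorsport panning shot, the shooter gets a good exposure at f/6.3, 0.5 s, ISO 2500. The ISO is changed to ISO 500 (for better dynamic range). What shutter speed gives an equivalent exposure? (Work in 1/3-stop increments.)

ISO: 2500 → 2000 → 1600 → 1250 → 1000 → 800 → 640 → 500 — 2 1/3 stops dropped (darker).
Need 2 1/3 stops brighter from the shutter speed: 0.5 → 0.6 → 0.8 → 1 → 1.3 → 1.6 → 2 → 2.5.

2.5 s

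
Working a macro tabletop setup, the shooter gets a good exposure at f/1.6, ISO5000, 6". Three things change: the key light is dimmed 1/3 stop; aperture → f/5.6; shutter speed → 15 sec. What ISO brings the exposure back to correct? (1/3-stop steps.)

Scene light: 1/3 stop darker.
Aperture: f/1.6 → f/1.8 → f/2 → f/2.2 → f/2.5 → f/2.8 → f/3.2 → f/3.5 → f/4 → f/4.5 → f/5 → f/5.6 — 3 2/3 stops narrower (darker).
Shutter speed: 6 → 8 → 10 → 13 → 15 — 1 1/3 stops longer (brighter).
Net so far: 2 2/3 stops darker. ISO: 5000 → 6400 → 8000 → 10000 → 12800 → 16000 → 20000 → 25600 → 32000.

ISO 32000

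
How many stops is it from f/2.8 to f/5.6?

2 stops

f/2.8 → f/4 → f/5.6 — count the steps: 2 stops.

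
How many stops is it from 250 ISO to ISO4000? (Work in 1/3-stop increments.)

4 stops

250 → 320 → 400 → 500 → 640 → 800 → 1000 → 1250 → 1600 → 2000 → 2500 → 3200 → 4000 — count the steps: 12 third-stops = 4 stops.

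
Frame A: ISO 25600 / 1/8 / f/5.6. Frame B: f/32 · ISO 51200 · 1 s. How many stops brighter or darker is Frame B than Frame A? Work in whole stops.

Aperture: f/5.6 → f/8 → f/11 → f/16 → f/22 → f/32 — 5 stops smaller aperture (darker).
Shutter speed: 1/8 → 1/4 → 1/2 → 1 — 3 stops longer (brighter).
ISO: 25600 → 51200 — 1 stop raised (brighter).
Net: −5 +3 +1 = −1 stop.

1 stop darker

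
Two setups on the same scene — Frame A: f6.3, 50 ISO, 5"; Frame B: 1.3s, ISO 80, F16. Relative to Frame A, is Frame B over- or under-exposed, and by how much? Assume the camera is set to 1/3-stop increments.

Aperture: f/6.3 → f/7.1 → f/8 → f/9 → f/10 → f/11 → f/13 → f/14 → f/16 — 2 2/3 stops smaller aperture (darker).
Shutter speed: 5 → 4 → 3.2 → 2.5 → 2 → 1.6 → 1.3 — 2 stops faster (darker).
ISO: 50 → 64 → 80 — 2/3 stop higher (brighter).
Net: −2 2/3 −2 +2/3 = −4 stops.

4 stops darker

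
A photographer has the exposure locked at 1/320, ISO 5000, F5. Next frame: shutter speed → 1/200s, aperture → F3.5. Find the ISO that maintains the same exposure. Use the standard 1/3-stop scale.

Shutter speed: 1/320 → 1/250 → 1/200 — 2/3 stop longer (brighter).
Aperture: f/5 → f/4.5 → f/4 → f/3.5 — 1 stop wider (brighter).
Net change so far: 1 2/3 stops brighter. Offset with the ISO: 5000 → 4000 → 3200 → 2500 → 2000 → 1600.

ISO 1600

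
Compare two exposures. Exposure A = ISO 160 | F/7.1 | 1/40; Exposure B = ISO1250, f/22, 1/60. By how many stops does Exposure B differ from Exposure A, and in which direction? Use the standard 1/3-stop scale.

1 stop darker

Aperture: f/7.1 → f/8 → f/9 → f/10 → f/11 → f/13 → f/14 → f/16 → f/18 → f/20 → f/22 — 3 1/3 stops smaller aperture (darker).
Shutter speed: 1/40 → 1/50 → 1/60 — 2/3 stop faster (darker).
ISO: 160 → 200 → 250 → 320 → 400 → 500 → 640 → 800 → 1000 → 1250 — 3 stops higher (brighter).
Net: −3 1/3 −2/3 +3 = −1 stop.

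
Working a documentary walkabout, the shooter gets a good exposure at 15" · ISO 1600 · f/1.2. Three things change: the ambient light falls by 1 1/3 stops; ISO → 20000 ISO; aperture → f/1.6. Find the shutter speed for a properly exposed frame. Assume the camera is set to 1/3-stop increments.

Scene light: 1 1/3 stops darker.
ISO: 1600 → 2000 → 2500 → 3200 → 4000 → 5000 → 6400 → 8000 → 10000 → 12800 → 16000 → 20000 — 3 2/3 stops raised (brighter).
Aperture: f/1.2 → f/1.4 → f/1.6 — 2/3 stop smaller aperture (darker).
Net so far: 1 2/3 stops brighter. Shutter speed: 15 → 13 → 10 → 8 → 6 → 5.

5 s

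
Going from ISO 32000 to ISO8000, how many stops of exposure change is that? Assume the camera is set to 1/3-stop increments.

2 stops

32000 → 25600 → 20000 → 16000 → 12800 → 10000 → 8000 — count the steps: 6 third-stops = 2 stops.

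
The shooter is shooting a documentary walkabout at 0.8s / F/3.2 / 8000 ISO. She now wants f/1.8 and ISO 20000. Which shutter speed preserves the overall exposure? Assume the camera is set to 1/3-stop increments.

Aperture: f/3.2 → f/2.8 → f/2.5 → f/2.2 → f/2 → f/1.8 — 1 2/3 stops wider (brighter).
ISO: 8000 → 10000 → 12800 → 16000 → 20000 — 1 1/3 stops higher (brighter).
Net change so far: 3 stops brighter. Offset with the shutter speed: 0.8 → 0.6 → 0.5 → 0.4 → 0.3 → 1/4 → 1/5 → 1/6 → 1/8 → 1/10.

1/10s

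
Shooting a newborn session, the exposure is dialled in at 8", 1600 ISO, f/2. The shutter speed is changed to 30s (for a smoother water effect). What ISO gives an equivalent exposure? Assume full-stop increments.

ISO 400

Shutter speed: 8 → 15 → 30 — 2 stops longer (brighter).
Need 2 stops darker from the ISO: 1600 → 800 → 400.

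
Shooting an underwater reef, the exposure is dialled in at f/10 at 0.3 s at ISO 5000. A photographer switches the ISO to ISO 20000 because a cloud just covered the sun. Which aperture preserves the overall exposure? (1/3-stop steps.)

ISO: 5000 → 6400 → 8000 → 10000 → 12800 → 16000 → 20000 — 2 stops raised (brighter).
Need 2 stops darker from the aperture: f/10 → f/11 → f/13 → f/14 → f/16 → f/18 → f/20.

f/20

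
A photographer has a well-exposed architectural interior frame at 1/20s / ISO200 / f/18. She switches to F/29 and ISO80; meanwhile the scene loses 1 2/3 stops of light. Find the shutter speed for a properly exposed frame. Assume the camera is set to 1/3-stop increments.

1 s

Scene light: 1 2/3 stops darker.
Aperture: f/18 → f/20 → f/22 → f/25 → f/29 — 1 1/3 stops narrower (darker).
ISO: 200 → 160 → 125 → 100 → 80 — 1 1/3 stops dropped (darker).
Net so far: 4 1/3 stops darker. Shutter speed: 1/20 → 1/15 → 1/13 → 1/10 → 1/8 → 1/6 → 1/5 → 1/4 → 0.3 → 0.4 → 0.5 → 0.6 → 0.8 → 1.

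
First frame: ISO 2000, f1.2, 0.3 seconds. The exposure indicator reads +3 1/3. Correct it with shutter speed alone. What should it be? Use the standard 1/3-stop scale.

Overexposed by 3 1/3 stops → need 3 1/3 stops darker.
Shutter speed: 0.3 → 1/4 → 1/5 → 1/6 → 1/8 → 1/10 → 1/13 → 1/15 → 1/20 → 1/25 → 1/30.

1/30s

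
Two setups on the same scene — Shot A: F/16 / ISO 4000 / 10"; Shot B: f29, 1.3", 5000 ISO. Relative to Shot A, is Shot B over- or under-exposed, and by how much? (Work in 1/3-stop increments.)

4 1/3 stops darker

Aperture: f/16 → f/18 → f/20 → f/22 → f/25 → f/29 — 1 2/3 stops narrower (darker).
Shutter speed: 10 → 8 → 6 → 5 → 4 → 3.2 → 2.5 → 2 → 1.6 → 1.3 — 3 stops shorter (darker).
ISO: 4000 → 5000 — 1/3 stop higher (brighter).
Net: −1 2/3 −3 +1/3 = −4 1/3 stops.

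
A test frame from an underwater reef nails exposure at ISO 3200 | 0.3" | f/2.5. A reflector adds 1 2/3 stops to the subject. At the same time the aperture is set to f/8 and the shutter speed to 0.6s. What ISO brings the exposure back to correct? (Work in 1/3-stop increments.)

Scene light: 1 2/3 stops brighter.
Aperture: f/2.5 → f/2.8 → f/3.2 → f/3.5 → f/4 → f/4.5 → f/5 → f/5.6 → f/6.3 → f/7.1 → f/8 — 3 1/3 stops smaller aperture (darker).
Shutter speed: 0.3 → 0.4 → 0.5 → 0.6 — 1 stop longer (brighter).
Net so far: 2/3 stop darker. ISO: 3200 → 4000 → 5000.

ISO 5000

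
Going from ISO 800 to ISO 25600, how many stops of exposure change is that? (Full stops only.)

800 → 1600 → 3200 → 6400 → 12800 → 25600 — count the steps: 5 stops.

5 stops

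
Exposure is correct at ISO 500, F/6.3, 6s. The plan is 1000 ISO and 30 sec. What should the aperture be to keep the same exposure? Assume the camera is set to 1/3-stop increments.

f/20

ISO: 500 → 640 → 800 → 1000 — 1 stop raised (brighter).
Shutter speed: 6 → 8 → 10 → 13 → 15 → 20 → 25 → 30 — 2 1/3 stops longer (brighter).
Net change so far: 3 1/3 stops brighter. Offset with the aperture: f/6.3 → f/7.1 → f/8 → f/9 → f/10 → f/11 → f/13 → f/14 → f/16 → f/18 → f/20.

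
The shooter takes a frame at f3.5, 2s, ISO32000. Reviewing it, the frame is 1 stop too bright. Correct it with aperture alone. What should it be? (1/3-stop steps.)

f/5

Overexposed by 1 stop → need 1 stop darker.
Aperture: f/3.5 → f/4 → f/4.5 → f/5.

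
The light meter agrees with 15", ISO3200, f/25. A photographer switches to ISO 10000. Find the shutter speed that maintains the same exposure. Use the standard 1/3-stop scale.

ISO: 3200 → 4000 → 5000 → 6400 → 8000 → 10000 — 1 2/3 stops higher (brighter).
Need 1 2/3 stops darker from the shutter speed: 15 → 13 → 10 → 8 → 6 → 5.

5 s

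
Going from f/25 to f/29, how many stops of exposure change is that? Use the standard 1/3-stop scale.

f/25 → f/29 — count the steps: 1 third-stops = 1/3 stop.

1/3 stop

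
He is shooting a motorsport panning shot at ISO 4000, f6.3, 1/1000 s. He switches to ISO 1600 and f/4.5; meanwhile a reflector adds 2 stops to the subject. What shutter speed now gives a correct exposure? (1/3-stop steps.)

1/3200s

Scene light: 2 stops brighter.
ISO: 4000 → 3200 → 2500 → 2000 → 1600 — 1 1/3 stops lower (darker).
Aperture: f/6.3 → f/5.6 → f/5 → f/4.5 — 1 stop opened up (brighter).
Net so far: 1 2/3 stops brighter. Shutter speed: 1/1000 → 1/1250 → 1/1600 → 1/2000 → 1/2500 → 1/3200.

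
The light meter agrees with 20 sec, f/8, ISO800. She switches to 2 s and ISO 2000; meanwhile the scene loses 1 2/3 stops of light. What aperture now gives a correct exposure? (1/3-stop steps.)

f/2.2

Scene light: 1 2/3 stops darker.
Shutter speed: 20 → 15 → 13 → 10 → 8 → 6 → 5 → 4 → 3.2 → 2.5 → 2 — 3 1/3 stops shorter (darker).
ISO: 800 → 1000 → 1250 → 1600 → 2000 — 1 1/3 stops higher (brighter).
Net so far: 3 2/3 stops darker. Aperture: f/8 → f/7.1 → f/6.3 → f/5.6 → f/5 → f/4.5 → f/4 → f/3.5 → f/3.2 → f/2.8 → f/2.5 → f/2.2.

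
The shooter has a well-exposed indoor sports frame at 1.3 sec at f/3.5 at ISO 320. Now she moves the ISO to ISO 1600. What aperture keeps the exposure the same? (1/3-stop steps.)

f/8

ISO: 320 → 400 → 500 → 640 → 800 → 1000 → 1250 → 1600 — 2 1/3 stops higher (brighter).
Need 2 1/3 stops darker from the aperture: f/3.5 → f/4 → f/4.5 → f/5 → f/5.6 → f/6.3 → f/7.1 → f/8.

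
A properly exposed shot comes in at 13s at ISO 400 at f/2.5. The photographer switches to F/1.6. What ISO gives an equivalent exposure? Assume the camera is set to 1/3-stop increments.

ISO 160

Aperture: f/2.5 → f/2.2 → f/2 → f/1.8 → f/1.6 — 1 1/3 stops wider (brighter).
Need 1 1/3 stops darker from the ISO: 400 → 320 → 250 → 200 → 160.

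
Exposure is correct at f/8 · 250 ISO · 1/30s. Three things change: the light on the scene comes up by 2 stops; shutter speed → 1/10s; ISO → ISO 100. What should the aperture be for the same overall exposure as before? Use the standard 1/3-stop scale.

Scene light: 2 stops brighter.
Shutter speed: 1/30 → 1/25 → 1/20 → 1/15 → 1/13 → 1/10 — 1 2/3 stops longer (brighter).
ISO: 250 → 200 → 160 → 125 → 100 — 1 1/3 stops lower (darker).
Net so far: 2 1/3 stops brighter. Aperture: f/8 → f/9 → f/10 → f/11 → f/13 → f/14 → f/16 → f/18.

f/18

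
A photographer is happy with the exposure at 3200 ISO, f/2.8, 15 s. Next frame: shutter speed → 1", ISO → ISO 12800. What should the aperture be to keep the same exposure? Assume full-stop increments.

f/1.4

Shutter speed: 15 → 8 → 4 → 2 → 1 — 4 stops shorter (darker).
ISO: 3200 → 6400 → 12800 — 2 stops raised (brighter).
Net change so far: 2 stops darker. Offset with the aperture: f/2.8 → f/2 → f/1.4.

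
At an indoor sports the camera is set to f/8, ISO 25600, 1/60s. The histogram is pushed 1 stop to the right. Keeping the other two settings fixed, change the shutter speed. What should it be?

1/125s

Overexposed by 1 stop → need 1 stop darker.
Shutter speed: 1/60 → 1/125.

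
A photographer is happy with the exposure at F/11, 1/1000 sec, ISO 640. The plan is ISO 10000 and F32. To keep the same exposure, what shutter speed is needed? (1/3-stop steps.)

1/2000s

ISO: 640 → 800 → 1000 → 1250 → 1600 → 2000 → 2500 → 3200 → 4000 → 5000 → 6400 → 8000 → 10000 — 4 stops raised (brighter).
Aperture: f/11 → f/13 → f/14 → f/16 → f/18 → f/20 → f/22 → f/25 → f/29 → f/32 — 3 stops stopped down (darker).
Net change so far: 1 stop brighter. Offset with the shutter speed: 1/1000 → 1/1250 → 1/1600 → 1/2000.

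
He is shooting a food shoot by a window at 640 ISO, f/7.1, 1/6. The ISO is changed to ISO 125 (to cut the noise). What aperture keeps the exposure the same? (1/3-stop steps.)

f/3.2

ISO: 640 → 500 → 400 → 320 → 250 → 200 → 160 → 125 — 2 1/3 stops dropped (darker).
Need 2 1/3 stops brighter from the aperture: f/7.1 → f/6.3 → f/5.6 → f/5 → f/4.5 → f/4 → f/3.5 → f/3.2.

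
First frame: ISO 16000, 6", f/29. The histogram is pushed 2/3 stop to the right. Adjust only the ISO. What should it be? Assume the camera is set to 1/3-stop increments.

ISO 10000

Overexposed by 2/3 stop → need 2/3 stop darker.
ISO: 16000 → 12800 → 10000.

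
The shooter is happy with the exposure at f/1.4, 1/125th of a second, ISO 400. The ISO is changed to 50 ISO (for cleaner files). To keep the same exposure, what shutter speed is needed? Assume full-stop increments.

ISO: 400 → 200 → 100 → 50 — 3 stops dropped (darker).
Need 3 stops brighter from the shutter speed: 1/125 → 1/60 → 1/30 → 1/15.

1/15s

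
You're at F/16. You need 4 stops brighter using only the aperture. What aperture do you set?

f/4

Aperture: f/16 → f/11 → f/8 → f/5.6 → f/4 — 4 stops wider (brighter).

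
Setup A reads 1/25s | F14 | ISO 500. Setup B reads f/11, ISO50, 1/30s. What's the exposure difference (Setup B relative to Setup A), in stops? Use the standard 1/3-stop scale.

3 stops darker

Aperture: f/14 → f/13 → f/11 — 2/3 stop wider (brighter).
Shutter speed: 1/25 → 1/30 — 1/3 stop faster (darker).
ISO: 500 → 400 → 320 → 250 → 200 → 160 → 125 → 100 → 80 → 64 → 50 — 3 1/3 stops lower (darker).
Net: +2/3 −1/3 −3 1/3 = −3 stops.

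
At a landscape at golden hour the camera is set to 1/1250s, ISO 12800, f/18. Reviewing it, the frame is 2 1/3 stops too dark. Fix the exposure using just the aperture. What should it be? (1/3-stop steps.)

f/8

Underexposed by 2 1/3 stops → need 2 1/3 stops brighter.
Aperture: f/18 → f/16 → f/14 → f/13 → f/11 → f/10 → f/9 → f/8.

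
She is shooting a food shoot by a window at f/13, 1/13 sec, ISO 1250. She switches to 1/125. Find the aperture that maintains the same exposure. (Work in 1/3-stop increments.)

f/4

Shutter speed: 1/13 → 1/15 → 1/20 → 1/25 → 1/30 → 1/40 → 1/50 → 1/60 → 1/80 → 1/100 → 1/125 — 3 1/3 stops shorter (darker).
Need 3 1/3 stops brighter from the aperture: f/13 → f/11 → f/10 → f/9 → f/8 → f/7.1 → f/6.3 → f/5.6 → f/5 → f/4.5 → f/4.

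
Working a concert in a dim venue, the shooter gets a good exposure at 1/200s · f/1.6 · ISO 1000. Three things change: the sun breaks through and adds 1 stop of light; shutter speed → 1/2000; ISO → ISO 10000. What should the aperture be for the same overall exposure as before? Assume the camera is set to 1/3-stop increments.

Scene light: 1 stop brighter.
Shutter speed: 1/200 → 1/250 → 1/320 → 1/400 → 1/500 → 1/640 → 1/800 → 1/1000 → 1/1250 → 1/1600 → 1/2000 — 3 1/3 stops shorter (darker).
ISO: 1000 → 1250 → 1600 → 2000 → 2500 → 3200 → 4000 → 5000 → 6400 → 8000 → 10000 — 3 1/3 stops higher (brighter).
Net so far: 1 stop brighter. Aperture: f/1.6 → f/1.8 → f/2 → f/2.2.

f/2.2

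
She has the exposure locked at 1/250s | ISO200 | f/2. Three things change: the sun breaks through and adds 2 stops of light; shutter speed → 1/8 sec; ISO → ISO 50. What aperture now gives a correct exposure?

Scene light: 2 stops brighter.
Shutter speed: 1/250 → 1/125 → 1/60 → 1/30 → 1/15 → 1/8 — 5 stops slower (brighter).
ISO: 200 → 100 → 50 — 2 stops dropped (darker).
Net so far: 5 stops brighter. Aperture: f/2 → f/2.8 → f/4 → f/5.6 → f/8 → f/11.

f/11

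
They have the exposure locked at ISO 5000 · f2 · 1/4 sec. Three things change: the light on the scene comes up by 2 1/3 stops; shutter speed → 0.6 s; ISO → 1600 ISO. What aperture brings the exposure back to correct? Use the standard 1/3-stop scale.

Scene light: 2 1/3 stops brighter.
Shutter speed: 1/4 → 0.3 → 0.4 → 0.5 → 0.6 — 1 1/3 stops slower (brighter).
ISO: 5000 → 4000 → 3200 → 2500 → 2000 → 1600 — 1 2/3 stops lower (darker).
Net so far: 2 stops brighter. Aperture: f/2 → f/2.2 → f/2.5 → f/2.8 → f/3.2 → f/3.5 → f/4.

f/4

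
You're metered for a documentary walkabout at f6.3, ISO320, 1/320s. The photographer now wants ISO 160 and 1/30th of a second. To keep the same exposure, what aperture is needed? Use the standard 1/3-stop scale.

f/14

ISO: 320 → 250 → 200 → 160 — 1 stop dropped (darker).
Shutter speed: 1/320 → 1/250 → 1/200 → 1/160 → 1/125 → 1/100 → 1/80 → 1/60 → 1/50 → 1/40 → 1/30 — 3 1/3 stops slower (brighter).
Net change so far: 2 1/3 stops brighter. Offset with the aperture: f/6.3 → f/7.1 → f/8 → f/9 → f/10 → f/11 → f/13 → f/14.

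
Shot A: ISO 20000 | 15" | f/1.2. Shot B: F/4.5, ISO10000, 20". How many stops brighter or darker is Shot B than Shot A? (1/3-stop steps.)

4 1/3 stops darker

Aperture: f/1.2 → f/1.4 → f/1.6 → f/1.8 → f/2 → f/2.2 → f/2.5 → f/2.8 → f/3.2 → f/3.5 → f/4 → f/4.5 — 3 2/3 stops smaller aperture (darker).
Shutter speed: 15 → 20 — 1/3 stop slower (brighter).
ISO: 20000 → 16000 → 12800 → 10000 — 1 stop dropped (darker).
Net: −3 2/3 +1/3 −1 = −4 1/3 stops.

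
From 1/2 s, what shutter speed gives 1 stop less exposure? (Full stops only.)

1/4s

Shutter speed: 1/2 → 1/4 — 1 stop shorter (darker).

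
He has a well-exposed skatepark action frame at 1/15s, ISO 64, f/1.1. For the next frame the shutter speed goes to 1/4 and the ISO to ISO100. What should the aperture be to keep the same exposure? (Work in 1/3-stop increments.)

Shutter speed: 1/15 → 1/13 → 1/10 → 1/8 → 1/6 → 1/5 → 1/4 — 2 stops slower (brighter).
ISO: 64 → 80 → 100 — 2/3 stop raised (brighter).
Net change so far: 2 2/3 stops brighter. Offset with the aperture: f/1.1 → f/1.2 → f/1.4 → f/1.6 → f/1.8 → f/2 → f/2.2 → f/2.5 → f/2.8.

f/2.8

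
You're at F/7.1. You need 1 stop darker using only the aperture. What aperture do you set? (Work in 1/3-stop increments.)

f/10

Aperture: f/7.1 → f/8 → f/9 → f/10 — 1 stop stopped down (darker).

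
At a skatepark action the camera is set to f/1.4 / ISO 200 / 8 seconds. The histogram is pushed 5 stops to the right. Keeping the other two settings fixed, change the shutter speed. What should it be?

Overexposed by 5 stops → need 5 stops darker.
Shutter speed: 8 → 4 → 2 → 1 → 1/2 → 1/4.

1/4s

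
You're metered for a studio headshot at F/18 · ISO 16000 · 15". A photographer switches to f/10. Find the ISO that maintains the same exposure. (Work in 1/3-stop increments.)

ISO 5000

Aperture: f/18 → f/16 → f/14 → f/13 → f/11 → f/10 — 1 2/3 stops opened up (brighter).
Need 1 2/3 stops darker from the ISO: 16000 → 12800 → 10000 → 8000 → 6400 → 5000.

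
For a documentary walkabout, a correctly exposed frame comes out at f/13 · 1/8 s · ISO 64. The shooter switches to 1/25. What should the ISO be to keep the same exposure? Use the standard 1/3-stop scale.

ISO 200

Shutter speed: 1/8 → 1/10 → 1/13 → 1/15 → 1/20 → 1/25 — 1 2/3 stops shorter (darker).
Need 1 2/3 stops brighter from the ISO: 64 → 80 → 100 → 125 → 160 → 200.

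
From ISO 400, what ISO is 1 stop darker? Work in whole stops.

ISO 200

ISO: 400 → 200 — 1 stop dropped (darker).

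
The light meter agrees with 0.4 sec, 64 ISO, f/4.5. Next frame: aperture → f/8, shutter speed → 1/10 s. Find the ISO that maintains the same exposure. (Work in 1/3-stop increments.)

ISO 800

Aperture: f/4.5 → f/5 → f/5.6 → f/6.3 → f/7.1 → f/8 — 1 2/3 stops stopped down (darker).
Shutter speed: 0.4 → 0.3 → 1/4 → 1/5 → 1/6 → 1/8 → 1/10 — 2 stops faster (darker).
Net change so far: 3 2/3 stops darker. Offset with the ISO: 64 → 80 → 100 → 125 → 160 → 200 → 250 → 320 → 400 → 500 → 640 → 800.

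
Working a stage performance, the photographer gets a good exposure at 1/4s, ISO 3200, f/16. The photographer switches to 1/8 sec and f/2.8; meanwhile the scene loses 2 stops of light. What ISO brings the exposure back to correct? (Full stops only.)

Scene light: 2 stops darker.
Shutter speed: 1/4 → 1/8 — 1 stop faster (darker).
Aperture: f/16 → f/11 → f/8 → f/5.6 → f/4 → f/2.8 — 5 stops larger aperture (brighter).
Net so far: 2 stops brighter. ISO: 3200 → 1600 → 800.

ISO 800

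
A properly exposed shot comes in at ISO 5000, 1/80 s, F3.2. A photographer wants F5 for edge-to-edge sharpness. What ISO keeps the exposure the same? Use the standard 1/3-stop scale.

Aperture: f/3.2 → f/3.5 → f/4 → f/4.5 → f/5 — 1 1/3 stops stopped down (darker).
Need 1 1/3 stops brighter from the ISO: 5000 → 6400 → 8000 → 10000 → 12800.

ISO 12800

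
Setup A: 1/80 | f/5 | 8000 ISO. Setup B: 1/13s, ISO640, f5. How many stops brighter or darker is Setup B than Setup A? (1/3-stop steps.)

1 stop darker

Aperture: unchanged.
Shutter speed: 1/80 → 1/60 → 1/50 → 1/40 → 1/30 → 1/25 → 1/20 → 1/15 → 1/13 — 2 2/3 stops slower (brighter).
ISO: 8000 → 6400 → 5000 → 4000 → 3200 → 2500 → 2000 → 1600 → 1250 → 1000 → 800 → 640 — 3 2/3 stops lower (darker).
Net: +2 2/3 −3 2/3 = −1 stop.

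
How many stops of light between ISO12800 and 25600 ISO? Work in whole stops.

1 stop

12800 → 25600 — count the steps: 1 stop.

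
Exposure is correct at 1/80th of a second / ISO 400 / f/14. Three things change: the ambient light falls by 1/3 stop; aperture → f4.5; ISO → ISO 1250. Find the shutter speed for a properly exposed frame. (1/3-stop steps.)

Scene light: 1/3 stop darker.
Aperture: f/14 → f/13 → f/11 → f/10 → f/9 → f/8 → f/7.1 → f/6.3 → f/5.6 → f/5 → f/4.5 — 3 1/3 stops wider (brighter).
ISO: 400 → 500 → 640 → 800 → 1000 → 1250 — 1 2/3 stops higher (brighter).
Net so far: 4 2/3 stops brighter. Shutter speed: 1/80 → 1/100 → 1/125 → 1/160 → 1/200 → 1/250 → 1/320 → 1/400 → 1/500 → 1/640 → 1/800 → 1/1000 → 1/1250 → 1/1600 → 1/2000.

1/2000s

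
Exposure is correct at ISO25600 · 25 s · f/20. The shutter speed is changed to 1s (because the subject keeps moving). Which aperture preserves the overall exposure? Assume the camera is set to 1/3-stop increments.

Shutter speed: 25 → 20 → 15 → 13 → 10 → 8 → 6 → 5 → 4 → 3.2 → 2.5 → 2 → 1.6 → 1.3 → 1 — 4 2/3 stops faster (darker).
Need 4 2/3 stops brighter from the aperture: f/20 → f/18 → f/16 → f/14 → f/13 → f/11 → f/10 → f/9 → f/8 → f/7.1 → f/6.3 → f/5.6 → f/5 → f/4.5 → f/4.

f/4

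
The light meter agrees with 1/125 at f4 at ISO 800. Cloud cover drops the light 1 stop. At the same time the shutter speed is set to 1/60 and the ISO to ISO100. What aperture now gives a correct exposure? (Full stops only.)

f/1.4

Scene light: 1 stop darker.
Shutter speed: 1/125 → 1/60 — 1 stop slower (brighter).
ISO: 800 → 400 → 200 → 100 — 3 stops lower (darker).
Net so far: 3 stops darker. Aperture: f/4 → f/2.8 → f/2 → f/1.4.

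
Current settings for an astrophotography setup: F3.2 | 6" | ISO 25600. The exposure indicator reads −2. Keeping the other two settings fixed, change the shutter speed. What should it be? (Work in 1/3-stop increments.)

Underexposed by 2 stops → need 2 stops brighter.
Shutter speed: 6 → 8 → 10 → 13 → 15 → 20 → 25.

25 s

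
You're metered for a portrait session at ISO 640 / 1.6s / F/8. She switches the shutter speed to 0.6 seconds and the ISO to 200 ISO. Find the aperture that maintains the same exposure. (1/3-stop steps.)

Shutter speed: 1.6 → 1.3 → 1 → 0.8 → 0.6 — 1 1/3 stops shorter (darker).
ISO: 640 → 500 → 400 → 320 → 250 → 200 — 1 2/3 stops dropped (darker).
Net change so far: 3 stops darker. Offset with the aperture: f/8 → f/7.1 → f/6.3 → f/5.6 → f/5 → f/4.5 → f/4 → f/3.5 → f/3.2 → f/2.8.

f/2.8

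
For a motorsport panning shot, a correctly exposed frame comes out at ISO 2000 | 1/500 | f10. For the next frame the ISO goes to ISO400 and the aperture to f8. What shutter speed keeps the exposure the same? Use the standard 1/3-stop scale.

1/160s

ISO: 2000 → 1600 → 1250 → 1000 → 800 → 640 → 500 → 400 — 2 1/3 stops dropped (darker).
Aperture: f/10 → f/9 → f/8 — 2/3 stop opened up (brighter).
Net change so far: 1 2/3 stops darker. Offset with the shutter speed: 1/500 → 1/400 → 1/320 → 1/250 → 1/200 → 1/160.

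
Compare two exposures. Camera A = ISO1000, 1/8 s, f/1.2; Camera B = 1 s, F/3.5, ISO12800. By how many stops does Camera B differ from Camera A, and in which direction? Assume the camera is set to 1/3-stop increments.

Aperture: f/1.2 → f/1.4 → f/1.6 → f/1.8 → f/2 → f/2.2 → f/2.5 → f/2.8 → f/3.2 → f/3.5 — 3 stops smaller aperture (darker).
Shutter speed: 1/8 → 1/6 → 1/5 → 1/4 → 0.3 → 0.4 → 0.5 → 0.6 → 0.8 → 1 — 3 stops longer (brighter).
ISO: 1000 → 1250 → 1600 → 2000 → 2500 → 3200 → 4000 → 5000 → 6400 → 8000 → 10000 → 12800 — 3 2/3 stops higher (brighter).
Net: −3 +3 +3 2/3 = +3 2/3 stops.

3 2/3 stops brighter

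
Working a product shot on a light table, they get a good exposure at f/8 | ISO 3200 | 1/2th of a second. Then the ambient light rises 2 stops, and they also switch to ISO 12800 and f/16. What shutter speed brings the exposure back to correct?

Scene light: 2 stops brighter.
ISO: 3200 → 6400 → 12800 — 2 stops raised (brighter).
Aperture: f/8 → f/11 → f/16 — 2 stops stopped down (darker).
Net so far: 2 stops brighter. Shutter speed: 1/2 → 1/4 → 1/8.

1/8s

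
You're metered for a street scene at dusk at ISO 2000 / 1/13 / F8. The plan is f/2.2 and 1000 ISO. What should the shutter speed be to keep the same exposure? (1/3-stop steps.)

1/80s

Aperture: f/8 → f/7.1 → f/6.3 → f/5.6 → f/5 → f/4.5 → f/4 → f/3.5 → f/3.2 → f/2.8 → f/2.5 → f/2.2 — 3 2/3 stops opened up (brighter).
ISO: 2000 → 1600 → 1250 → 1000 — 1 stop dropped (darker).
Net change so far: 2 2/3 stops brighter. Offset with the shutter speed: 1/13 → 1/15 → 1/20 → 1/25 → 1/30 → 1/40 → 1/50 → 1/60 → 1/80.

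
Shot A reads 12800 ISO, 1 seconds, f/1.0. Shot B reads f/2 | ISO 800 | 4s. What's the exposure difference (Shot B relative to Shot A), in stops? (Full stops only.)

Aperture: f/1.0 → f/1.4 → f/2 — 2 stops smaller aperture (darker).
Shutter speed: 1 → 2 → 4 — 2 stops slower (brighter).
ISO: 12800 → 6400 → 3200 → 1600 → 800 — 4 stops dropped (darker).
Net: −2 +2 −4 = −4 stops.

4 stops darker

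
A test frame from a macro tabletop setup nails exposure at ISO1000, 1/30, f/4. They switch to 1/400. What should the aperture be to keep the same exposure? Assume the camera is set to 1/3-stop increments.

Shutter speed: 1/30 → 1/40 → 1/50 → 1/60 → 1/80 → 1/100 → 1/125 → 1/160 → 1/200 → 1/250 → 1/320 → 1/400 — 3 2/3 stops faster (darker).
Need 3 2/3 stops brighter from the aperture: f/4 → f/3.5 → f/3.2 → f/2.8 → f/2.5 → f/2.2 → f/2 → f/1.8 → f/1.6 → f/1.4 → f/1.2 → f/1.1.

f/1.1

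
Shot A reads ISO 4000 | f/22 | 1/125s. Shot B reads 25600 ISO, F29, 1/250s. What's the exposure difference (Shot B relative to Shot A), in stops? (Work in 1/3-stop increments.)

1 stop brighter

Aperture: f/22 → f/25 → f/29 — 2/3 stop stopped down (darker).
Shutter speed: 1/125 → 1/160 → 1/200 → 1/250 — 1 stop shorter (darker).
ISO: 4000 → 5000 → 6400 → 8000 → 10000 → 12800 → 16000 → 20000 → 25600 — 2 2/3 stops higher (brighter).
Net: −2/3 −1 +2 2/3 = +1 stop.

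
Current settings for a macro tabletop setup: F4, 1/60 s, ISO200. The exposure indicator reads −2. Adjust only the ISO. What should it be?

Underexposed by 2 stops → need 2 stops brighter.
ISO: 200 → 400 → 800.

ISO 800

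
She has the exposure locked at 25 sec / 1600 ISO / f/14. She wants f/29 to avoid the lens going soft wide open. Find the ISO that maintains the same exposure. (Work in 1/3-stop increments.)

Aperture: f/14 → f/16 → f/18 → f/20 → f/22 → f/25 → f/29 — 2 stops narrower (darker).
Need 2 stops brighter from the ISO: 1600 → 2000 → 2500 → 3200 → 4000 → 5000 → 6400.

ISO 6400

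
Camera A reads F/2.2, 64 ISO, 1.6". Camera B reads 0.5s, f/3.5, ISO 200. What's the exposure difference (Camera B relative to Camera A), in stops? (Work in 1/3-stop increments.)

1 1/3 stops darker

Aperture: f/2.2 → f/2.5 → f/2.8 → f/3.2 → f/3.5 — 1 1/3 stops narrower (darker).
Shutter speed: 1.6 → 1.3 → 1 → 0.8 → 0.6 → 0.5 — 1 2/3 stops faster (darker).
ISO: 64 → 80 → 100 → 125 → 160 → 200 — 1 2/3 stops higher (brighter).
Net: −1 1/3 −1 2/3 +1 2/3 = −1 1/3 stops.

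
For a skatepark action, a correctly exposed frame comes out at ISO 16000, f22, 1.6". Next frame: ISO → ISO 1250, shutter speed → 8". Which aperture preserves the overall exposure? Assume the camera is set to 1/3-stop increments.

ISO: 16000 → 12800 → 10000 → 8000 → 6400 → 5000 → 4000 → 3200 → 2500 → 2000 → 1600 → 1250 — 3 2/3 stops lower (darker).
Shutter speed: 1.6 → 2 → 2.5 → 3.2 → 4 → 5 → 6 → 8 — 2 1/3 stops longer (brighter).
Net change so far: 1 1/3 stops darker. Offset with the aperture: f/22 → f/20 → f/18 → f/16 → f/14.

f/14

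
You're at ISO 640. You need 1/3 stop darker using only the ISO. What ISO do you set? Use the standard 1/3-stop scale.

ISO: 640 → 500 — 1/3 stop dropped (darker).

ISO 500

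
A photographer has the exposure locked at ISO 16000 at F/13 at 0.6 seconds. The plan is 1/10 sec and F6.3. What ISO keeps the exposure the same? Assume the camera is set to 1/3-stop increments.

ISO 25600

Shutter speed: 0.6 → 0.5 → 0.4 → 0.3 → 1/4 → 1/5 → 1/6 → 1/8 → 1/10 — 2 2/3 stops faster (darker).
Aperture: f/13 → f/11 → f/10 → f/9 → f/8 → f/7.1 → f/6.3 — 2 stops opened up (brighter).
Net change so far: 2/3 stop darker. Offset with the ISO: 16000 → 20000 → 25600.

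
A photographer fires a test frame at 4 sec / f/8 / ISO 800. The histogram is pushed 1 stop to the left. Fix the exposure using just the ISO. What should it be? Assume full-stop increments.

Underexposed by 1 stop → need 1 stop brighter.
ISO: 800 → 1600.

ISO 1600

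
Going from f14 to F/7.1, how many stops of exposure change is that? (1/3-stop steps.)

2 stops

f/14 → f/13 → f/11 → f/10 → f/9 → f/8 → f/7.1 — count the steps: 6 third-stops = 2 stops.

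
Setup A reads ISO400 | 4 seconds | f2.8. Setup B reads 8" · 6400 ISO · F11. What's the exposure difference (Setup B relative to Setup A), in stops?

1 stop brighter

Aperture: f/2.8 → f/4 → f/5.6 → f/8 → f/11 — 4 stops narrower (darker).
Shutter speed: 4 → 8 — 1 stop longer (brighter).
ISO: 400 → 800 → 1600 → 3200 → 6400 — 4 stops raised (brighter).
Net: −4 +1 +4 = +1 stop.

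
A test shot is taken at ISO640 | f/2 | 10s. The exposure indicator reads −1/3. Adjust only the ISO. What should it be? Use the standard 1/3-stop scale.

ISO 800

Underexposed by 1/3 stop → need 1/3 stop brighter.
ISO: 640 → 800.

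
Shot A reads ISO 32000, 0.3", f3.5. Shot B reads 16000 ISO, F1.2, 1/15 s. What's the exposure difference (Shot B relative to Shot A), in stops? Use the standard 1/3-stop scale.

Aperture: f/3.5 → f/3.2 → f/2.8 → f/2.5 → f/2.2 → f/2 → f/1.8 → f/1.6 → f/1.4 → f/1.2 — 3 stops larger aperture (brighter).
Shutter speed: 0.3 → 1/4 → 1/5 → 1/6 → 1/8 → 1/10 → 1/13 → 1/15 — 2 1/3 stops faster (darker).
ISO: 32000 → 25600 → 20000 → 16000 — 1 stop lower (darker).
Net: +3 −2 1/3 −1 = −1/3 stops.

1/3 stop darker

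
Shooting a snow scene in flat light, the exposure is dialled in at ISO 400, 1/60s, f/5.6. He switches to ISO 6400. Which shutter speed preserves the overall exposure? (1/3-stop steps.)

ISO: 400 → 500 → 640 → 800 → 1000 → 1250 → 1600 → 2000 → 2500 → 3200 → 4000 → 5000 → 6400 — 4 stops raised (brighter).
Need 4 stops darker from the shutter speed: 1/60 → 1/80 → 1/100 → 1/125 → 1/160 → 1/200 → 1/250 → 1/320 → 1/400 → 1/500 → 1/640 → 1/800 → 1/1000.

1/1000s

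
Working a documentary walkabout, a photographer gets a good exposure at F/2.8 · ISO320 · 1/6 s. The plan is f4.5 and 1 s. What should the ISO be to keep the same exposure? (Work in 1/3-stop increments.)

Aperture: f/2.8 → f/3.2 → f/3.5 → f/4 → f/4.5 — 1 1/3 stops smaller aperture (darker).
Shutter speed: 1/6 → 1/5 → 1/4 → 0.3 → 0.4 → 0.5 → 0.6 → 0.8 → 1 — 2 2/3 stops slower (brighter).
Net change so far: 1 1/3 stops brighter. Offset with the ISO: 320 → 250 → 200 → 160 → 125.

ISO 125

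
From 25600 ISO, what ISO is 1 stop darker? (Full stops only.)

ISO 12800

ISO: 25600 → 12800 — 1 stop dropped (darker).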